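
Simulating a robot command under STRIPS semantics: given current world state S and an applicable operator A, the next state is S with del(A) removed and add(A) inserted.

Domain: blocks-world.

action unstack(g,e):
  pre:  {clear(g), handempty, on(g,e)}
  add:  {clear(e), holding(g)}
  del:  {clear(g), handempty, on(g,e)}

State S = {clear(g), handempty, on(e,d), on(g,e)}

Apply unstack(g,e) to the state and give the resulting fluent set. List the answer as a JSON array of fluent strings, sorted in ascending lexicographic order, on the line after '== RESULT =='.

Progress:
  pre ⊆ S: {clear(g), handempty, on(g,e)} ⊆ S  — applicable
  S \ del = {on(e,d)}
  ∪ add   = {clear(e), holding(g), on(e,d)}

== RESULT ==
["clear(e)", "holding(g)", "on(e,d)"]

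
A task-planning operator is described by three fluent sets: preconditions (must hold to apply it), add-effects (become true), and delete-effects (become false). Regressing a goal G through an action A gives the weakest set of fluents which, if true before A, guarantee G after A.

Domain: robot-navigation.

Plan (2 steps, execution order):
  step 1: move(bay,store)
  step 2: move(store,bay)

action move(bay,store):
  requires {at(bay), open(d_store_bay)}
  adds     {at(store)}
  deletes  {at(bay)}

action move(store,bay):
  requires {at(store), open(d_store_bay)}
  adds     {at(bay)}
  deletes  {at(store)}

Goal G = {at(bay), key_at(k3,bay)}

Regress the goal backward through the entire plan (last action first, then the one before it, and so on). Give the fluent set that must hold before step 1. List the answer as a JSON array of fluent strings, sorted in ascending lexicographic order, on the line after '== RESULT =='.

Work backward from the goal:
  through step 2 (move(store,bay)): drop {at(bay)}, keep {key_at(k3,bay)}, require {at(store), open(d_store_bay)}
    → {at(store), key_at(k3,bay), open(d_store_bay)}
  through step 1 (move(bay,store)): drop {at(store)}, keep {key_at(k3,bay), open(d_store_bay)}, require {at(bay), open(d_store_bay)}
    → {at(bay), key_at(k3,bay), open(d_store_bay)}

== RESULT ==
["at(bay)", "key_at(k3,bay)", "open(d_store_bay)"]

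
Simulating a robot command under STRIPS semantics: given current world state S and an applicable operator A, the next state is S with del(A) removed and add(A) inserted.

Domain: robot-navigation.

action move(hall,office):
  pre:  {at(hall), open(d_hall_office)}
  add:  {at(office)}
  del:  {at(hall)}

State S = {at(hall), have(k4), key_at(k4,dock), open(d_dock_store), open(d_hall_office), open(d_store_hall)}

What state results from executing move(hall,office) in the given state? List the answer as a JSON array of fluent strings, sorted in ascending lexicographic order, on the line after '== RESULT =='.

Progress:
  pre ⊆ S: {at(hall), open(d_hall_office)} ⊆ S  — applicable
  S \ del = {have(k4), key_at(k4,dock), open(d_dock_store), open(d_hall_office), open(d_store_hall)}
  ∪ add   = {at(office), have(k4), key_at(k4,dock), open(d_dock_store), open(d_hall_office), open(d_store_hall)}

== RESULT ==
["at(office)", "have(k4)", "key_at(k4,dock)", "open(d_dock_store)", "open(d_hall_office)", "open(d_store_hall)"]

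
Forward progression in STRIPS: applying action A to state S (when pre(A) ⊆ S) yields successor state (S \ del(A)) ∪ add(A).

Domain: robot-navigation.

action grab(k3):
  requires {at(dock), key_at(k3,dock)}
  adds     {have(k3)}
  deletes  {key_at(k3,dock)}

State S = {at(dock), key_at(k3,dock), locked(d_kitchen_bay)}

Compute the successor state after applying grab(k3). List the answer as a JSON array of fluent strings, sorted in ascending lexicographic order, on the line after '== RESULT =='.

Compute (S \ del) ∪ add:
  pre ⊆ S: {at(dock), key_at(k3,dock)} ⊆ S  — applicable
  S \ del = {at(dock), locked(d_kitchen_bay)}
  ∪ add   = {at(dock), have(k3), locked(d_kitchen_bay)}

== RESULT ==
["at(dock)", "have(k3)", "locked(d_kitchen_bay)"]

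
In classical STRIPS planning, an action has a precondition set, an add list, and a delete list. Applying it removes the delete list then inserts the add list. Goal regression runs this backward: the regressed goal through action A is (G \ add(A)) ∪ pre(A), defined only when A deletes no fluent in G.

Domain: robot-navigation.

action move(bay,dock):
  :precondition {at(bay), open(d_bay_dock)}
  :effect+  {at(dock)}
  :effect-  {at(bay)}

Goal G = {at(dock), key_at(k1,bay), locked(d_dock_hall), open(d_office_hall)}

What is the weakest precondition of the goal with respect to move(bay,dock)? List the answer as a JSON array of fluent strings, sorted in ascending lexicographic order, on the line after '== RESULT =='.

Regress:
  G ∩ del = {}  (empty — regression defined)
  G \ add = {at(dock), key_at(k1,bay), locked(d_dock_hall), open(d_office_hall)} \ {at(dock)} = {key_at(k1,bay), locked(d_dock_hall), open(d_office_hall)}
  ∪ pre   = {key_at(k1,bay), locked(d_dock_hall), open(d_office_hall)} ∪ {at(bay), open(d_bay_dock)}
          = {at(bay), key_at(k1,bay), locked(d_dock_hall), open(d_bay_dock), open(d_office_hall)}

== RESULT ==
["at(bay)", "key_at(k1,bay)", "locked(d_dock_hall)", "open(d_bay_dock)", "open(d_office_hall)"]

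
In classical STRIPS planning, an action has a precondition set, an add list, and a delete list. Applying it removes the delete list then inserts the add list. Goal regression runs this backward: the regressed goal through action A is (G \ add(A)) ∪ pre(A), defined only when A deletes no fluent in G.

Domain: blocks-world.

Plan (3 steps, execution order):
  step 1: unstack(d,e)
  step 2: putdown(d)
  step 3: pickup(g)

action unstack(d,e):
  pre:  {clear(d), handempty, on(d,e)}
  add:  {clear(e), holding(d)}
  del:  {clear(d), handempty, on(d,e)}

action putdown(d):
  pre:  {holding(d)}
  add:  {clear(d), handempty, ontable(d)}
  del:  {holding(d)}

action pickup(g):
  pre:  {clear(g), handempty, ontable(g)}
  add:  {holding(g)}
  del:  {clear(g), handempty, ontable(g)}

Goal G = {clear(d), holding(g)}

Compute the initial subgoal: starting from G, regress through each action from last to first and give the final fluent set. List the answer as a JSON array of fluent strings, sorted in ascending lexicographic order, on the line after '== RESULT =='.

Regress step by step:
  through step 3 (pickup(g)): drop {holding(g)}, keep {clear(d)}, require {clear(g), handempty, ontable(g)}
    → {clear(d), clear(g), handempty, ontable(g)}
  through step 2 (putdown(d)): drop {clear(d), handempty}, keep {clear(g), ontable(g)}, require {holding(d)}
    → {clear(g), holding(d), ontable(g)}
  through step 1 (unstack(d,e)): drop {holding(d)}, keep {clear(g), ontable(g)}, require {clear(d), handempty, on(d,e)}
    → {clear(d), clear(g), handempty, on(d,e), ontable(g)}

== RESULT ==
["clear(d)", "clear(g)", "handempty", "on(d,e)", "ontable(g)"]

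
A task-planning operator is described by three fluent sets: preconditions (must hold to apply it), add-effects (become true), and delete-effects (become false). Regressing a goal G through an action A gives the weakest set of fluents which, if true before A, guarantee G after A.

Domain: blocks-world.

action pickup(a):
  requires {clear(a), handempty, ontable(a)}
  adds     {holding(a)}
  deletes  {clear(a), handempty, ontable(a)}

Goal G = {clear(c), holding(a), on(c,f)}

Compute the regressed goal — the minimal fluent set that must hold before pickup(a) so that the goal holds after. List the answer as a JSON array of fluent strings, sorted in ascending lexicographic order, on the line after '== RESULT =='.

Compute (G \ add) ∪ pre:
  G ∩ del = {}  (empty — regression defined)
  G \ add = {clear(c), holding(a), on(c,f)} \ {holding(a)} = {clear(c), on(c,f)}
  ∪ pre   = {clear(c), on(c,f)} ∪ {clear(a), handempty, ontable(a)}
          = {clear(a), clear(c), handempty, on(c,f), ontable(a)}

== RESULT ==
["clear(a)", "clear(c)", "handempty", "on(c,f)", "ontable(a)"]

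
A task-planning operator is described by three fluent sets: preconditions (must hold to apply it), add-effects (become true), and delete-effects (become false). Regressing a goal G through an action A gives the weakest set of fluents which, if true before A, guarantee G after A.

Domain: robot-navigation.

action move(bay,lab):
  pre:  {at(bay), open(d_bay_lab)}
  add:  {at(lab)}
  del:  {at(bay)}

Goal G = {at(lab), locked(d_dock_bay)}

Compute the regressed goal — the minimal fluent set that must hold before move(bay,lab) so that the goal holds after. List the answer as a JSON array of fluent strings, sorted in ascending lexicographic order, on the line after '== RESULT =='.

Compute (G \ add) ∪ pre:
  G ∩ del = {}  (empty — regression defined)
  G \ add = {at(lab), locked(d_dock_bay)} \ {at(lab)} = {locked(d_dock_bay)}
  ∪ pre   = {locked(d_dock_bay)} ∪ {at(bay), open(d_bay_lab)}
          = {at(bay), locked(d_dock_bay), open(d_bay_lab)}

== RESULT ==
["at(bay)", "locked(d_dock_bay)", "open(d_bay_lab)"]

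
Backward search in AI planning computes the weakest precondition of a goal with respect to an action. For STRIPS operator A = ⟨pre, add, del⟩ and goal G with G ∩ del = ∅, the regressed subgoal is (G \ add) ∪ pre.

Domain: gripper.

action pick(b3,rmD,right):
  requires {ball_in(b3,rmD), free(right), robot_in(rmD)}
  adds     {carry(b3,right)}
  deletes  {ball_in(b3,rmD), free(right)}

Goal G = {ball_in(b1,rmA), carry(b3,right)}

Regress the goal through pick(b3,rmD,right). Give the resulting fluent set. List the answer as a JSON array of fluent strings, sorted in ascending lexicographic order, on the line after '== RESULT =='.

Regress:
  G ∩ del = {}  (empty — regression defined)
  G \ add = {ball_in(b1,rmA), carry(b3,right)} \ {carry(b3,right)} = {ball_in(b1,rmA)}
  ∪ pre   = {ball_in(b1,rmA)} ∪ {ball_in(b3,rmD), free(right), robot_in(rmD)}
          = {ball_in(b1,rmA), ball_in(b3,rmD), free(right), robot_in(rmD)}

== RESULT ==
["ball_in(b1,rmA)", "ball_in(b3,rmD)", "free(right)", "robot_in(rmD)"]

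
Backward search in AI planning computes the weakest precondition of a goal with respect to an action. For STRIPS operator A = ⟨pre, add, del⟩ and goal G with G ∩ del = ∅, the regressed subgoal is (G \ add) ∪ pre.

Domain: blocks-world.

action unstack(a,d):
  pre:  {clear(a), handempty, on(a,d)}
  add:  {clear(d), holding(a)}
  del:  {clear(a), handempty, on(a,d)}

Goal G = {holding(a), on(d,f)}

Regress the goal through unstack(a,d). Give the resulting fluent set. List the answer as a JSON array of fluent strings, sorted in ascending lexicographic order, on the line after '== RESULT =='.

Compute (G \ add) ∪ pre:
  G ∩ del = {}  (empty — regression defined)
  G \ add = {holding(a), on(d,f)} \ {clear(d), holding(a)} = {on(d,f)}
  ∪ pre   = {on(d,f)} ∪ {clear(a), handempty, on(a,d)}
          = {clear(a), handempty, on(a,d), on(d,f)}

== RESULT ==
["clear(a)", "handempty", "on(a,d)", "on(d,f)"]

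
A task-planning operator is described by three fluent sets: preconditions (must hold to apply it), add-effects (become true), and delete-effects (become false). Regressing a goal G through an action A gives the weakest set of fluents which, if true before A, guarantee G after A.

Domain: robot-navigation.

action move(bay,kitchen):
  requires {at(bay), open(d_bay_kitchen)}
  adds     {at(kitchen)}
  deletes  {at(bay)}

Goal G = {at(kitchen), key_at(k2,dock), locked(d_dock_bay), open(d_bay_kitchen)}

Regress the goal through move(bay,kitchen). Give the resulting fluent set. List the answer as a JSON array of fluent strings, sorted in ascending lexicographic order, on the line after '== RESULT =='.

Compute (G \ add) ∪ pre:
  G ∩ del = {}  (empty — regression defined)
  G \ add = {at(kitchen), key_at(k2,dock), locked(d_dock_bay), open(d_bay_kitchen)} \ {at(kitchen)} = {key_at(k2,dock), locked(d_dock_bay), open(d_bay_kitchen)}
  ∪ pre   = {key_at(k2,dock), locked(d_dock_bay), open(d_bay_kitchen)} ∪ {at(bay), open(d_bay_kitchen)}
          = {at(bay), key_at(k2,dock), locked(d_dock_bay), open(d_bay_kitchen)}

== RESULT ==
["at(bay)", "key_at(k2,dock)", "locked(d_dock_bay)", "open(d_bay_kitchen)"]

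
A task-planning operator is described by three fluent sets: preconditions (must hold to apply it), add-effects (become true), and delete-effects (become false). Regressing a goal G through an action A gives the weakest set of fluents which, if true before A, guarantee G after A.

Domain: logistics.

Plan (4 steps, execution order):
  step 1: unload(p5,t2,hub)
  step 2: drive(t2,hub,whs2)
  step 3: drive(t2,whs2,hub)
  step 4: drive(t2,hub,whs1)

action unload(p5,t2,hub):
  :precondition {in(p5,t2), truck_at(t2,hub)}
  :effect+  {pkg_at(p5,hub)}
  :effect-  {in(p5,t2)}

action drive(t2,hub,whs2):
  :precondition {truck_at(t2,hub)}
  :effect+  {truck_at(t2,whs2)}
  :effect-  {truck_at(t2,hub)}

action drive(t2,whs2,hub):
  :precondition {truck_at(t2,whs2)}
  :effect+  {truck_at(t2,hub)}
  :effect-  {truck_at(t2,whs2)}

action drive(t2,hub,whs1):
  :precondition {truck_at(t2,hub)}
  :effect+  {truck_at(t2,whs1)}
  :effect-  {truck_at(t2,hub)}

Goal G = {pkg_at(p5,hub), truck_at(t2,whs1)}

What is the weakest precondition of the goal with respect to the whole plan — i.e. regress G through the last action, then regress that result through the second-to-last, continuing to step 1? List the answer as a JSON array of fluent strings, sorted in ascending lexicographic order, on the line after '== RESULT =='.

Work backward from the goal:
  through step 4 (drive(t2,hub,whs1)): drop {truck_at(t2,whs1)}, keep {pkg_at(p5,hub)}, require {truck_at(t2,hub)}
    → {pkg_at(p5,hub), truck_at(t2,hub)}
  through step 3 (drive(t2,whs2,hub)): drop {truck_at(t2,hub)}, keep {pkg_at(p5,hub)}, require {truck_at(t2,whs2)}
    → {pkg_at(p5,hub), truck_at(t2,whs2)}
  through step 2 (drive(t2,hub,whs2)): drop {truck_at(t2,whs2)}, keep {pkg_at(p5,hub)}, require {truck_at(t2,hub)}
    → {pkg_at(p5,hub), truck_at(t2,hub)}
  through step 1 (unload(p5,t2,hub)): drop {pkg_at(p5,hub)}, keep {truck_at(t2,hub)}, require {in(p5,t2), truck_at(t2,hub)}
    → {in(p5,t2), truck_at(t2,hub)}

== RESULT ==
["in(p5,t2)", "truck_at(t2,hub)"]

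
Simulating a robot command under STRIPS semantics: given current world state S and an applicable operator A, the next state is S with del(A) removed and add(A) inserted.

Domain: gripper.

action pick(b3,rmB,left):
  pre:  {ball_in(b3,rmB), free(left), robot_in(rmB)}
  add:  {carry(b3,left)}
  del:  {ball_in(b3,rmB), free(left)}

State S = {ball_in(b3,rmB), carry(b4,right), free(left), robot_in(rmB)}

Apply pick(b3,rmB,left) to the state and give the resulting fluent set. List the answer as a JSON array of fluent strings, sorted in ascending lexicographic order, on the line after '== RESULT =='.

Compute (S \ del) ∪ add:
  pre ⊆ S: {ball_in(b3,rmB), free(left), robot_in(rmB)} ⊆ S  — applicable
  S \ del = {carry(b4,right), robot_in(rmB)}
  ∪ add   = {carry(b3,left), carry(b4,right), robot_in(rmB)}

== RESULT ==
["carry(b3,left)", "carry(b4,right)", "robot_in(rmB)"]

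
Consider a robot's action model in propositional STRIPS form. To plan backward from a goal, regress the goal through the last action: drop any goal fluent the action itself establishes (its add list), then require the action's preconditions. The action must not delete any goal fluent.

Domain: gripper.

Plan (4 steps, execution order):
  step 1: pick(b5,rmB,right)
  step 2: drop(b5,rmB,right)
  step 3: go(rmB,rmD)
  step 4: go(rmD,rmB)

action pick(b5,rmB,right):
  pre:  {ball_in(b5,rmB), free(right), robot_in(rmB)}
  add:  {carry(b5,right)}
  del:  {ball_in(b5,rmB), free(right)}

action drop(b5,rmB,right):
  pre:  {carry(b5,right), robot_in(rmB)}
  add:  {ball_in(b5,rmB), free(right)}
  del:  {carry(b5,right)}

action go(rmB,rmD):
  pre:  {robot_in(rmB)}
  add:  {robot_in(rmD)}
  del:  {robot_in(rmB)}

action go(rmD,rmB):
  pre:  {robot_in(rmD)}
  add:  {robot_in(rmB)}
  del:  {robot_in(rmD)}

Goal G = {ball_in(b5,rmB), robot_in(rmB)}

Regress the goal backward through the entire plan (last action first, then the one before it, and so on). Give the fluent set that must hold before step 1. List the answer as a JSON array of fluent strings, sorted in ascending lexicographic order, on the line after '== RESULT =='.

Regress step by step:
  through step 4 (go(rmD,rmB)): drop {robot_in(rmB)}, keep {ball_in(b5,rmB)}, require {robot_in(rmD)}
    → {ball_in(b5,rmB), robot_in(rmD)}
  through step 3 (go(rmB,rmD)): drop {robot_in(rmD)}, keep {ball_in(b5,rmB)}, require {robot_in(rmB)}
    → {ball_in(b5,rmB), robot_in(rmB)}
  through step 2 (drop(b5,rmB,right)): drop {ball_in(b5,rmB)}, keep {robot_in(rmB)}, require {carry(b5,right), robot_in(rmB)}
    → {carry(b5,right), robot_in(rmB)}
  through step 1 (pick(b5,rmB,right)): drop {carry(b5,right)}, keep {robot_in(rmB)}, require {ball_in(b5,rmB), free(right), robot_in(rmB)}
    → {ball_in(b5,rmB), free(right), robot_in(rmB)}

== RESULT ==
["ball_in(b5,rmB)", "free(right)", "robot_in(rmB)"]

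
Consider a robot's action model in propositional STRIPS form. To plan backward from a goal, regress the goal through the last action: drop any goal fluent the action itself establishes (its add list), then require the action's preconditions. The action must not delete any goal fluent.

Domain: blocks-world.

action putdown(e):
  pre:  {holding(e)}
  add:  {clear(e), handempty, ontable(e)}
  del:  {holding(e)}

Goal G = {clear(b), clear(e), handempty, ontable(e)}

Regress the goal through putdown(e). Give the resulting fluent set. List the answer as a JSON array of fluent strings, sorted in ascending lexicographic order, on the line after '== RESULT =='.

Compute (G \ add) ∪ pre:
  G ∩ del = {}  (empty — regression defined)
  G \ add = {clear(b), clear(e), handempty, ontable(e)} \ {clear(e), handempty, ontable(e)} = {clear(b)}
  ∪ pre   = {clear(b)} ∪ {holding(e)}
          = {clear(b), holding(e)}

== RESULT ==
["clear(b)", "holding(e)"]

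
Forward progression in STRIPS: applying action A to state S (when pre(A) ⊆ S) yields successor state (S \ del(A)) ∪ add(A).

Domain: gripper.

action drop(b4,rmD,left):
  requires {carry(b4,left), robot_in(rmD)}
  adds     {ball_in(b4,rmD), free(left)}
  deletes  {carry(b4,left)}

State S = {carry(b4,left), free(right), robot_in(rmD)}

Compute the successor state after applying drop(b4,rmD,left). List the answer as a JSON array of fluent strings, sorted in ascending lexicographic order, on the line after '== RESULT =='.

Progress:
  pre ⊆ S: {carry(b4,left), robot_in(rmD)} ⊆ S  — applicable
  S \ del = {free(right), robot_in(rmD)}
  ∪ add   = {ball_in(b4,rmD), free(left), free(right), robot_in(rmD)}

== RESULT ==
["ball_in(b4,rmD)", "free(left)", "free(right)", "robot_in(rmD)"]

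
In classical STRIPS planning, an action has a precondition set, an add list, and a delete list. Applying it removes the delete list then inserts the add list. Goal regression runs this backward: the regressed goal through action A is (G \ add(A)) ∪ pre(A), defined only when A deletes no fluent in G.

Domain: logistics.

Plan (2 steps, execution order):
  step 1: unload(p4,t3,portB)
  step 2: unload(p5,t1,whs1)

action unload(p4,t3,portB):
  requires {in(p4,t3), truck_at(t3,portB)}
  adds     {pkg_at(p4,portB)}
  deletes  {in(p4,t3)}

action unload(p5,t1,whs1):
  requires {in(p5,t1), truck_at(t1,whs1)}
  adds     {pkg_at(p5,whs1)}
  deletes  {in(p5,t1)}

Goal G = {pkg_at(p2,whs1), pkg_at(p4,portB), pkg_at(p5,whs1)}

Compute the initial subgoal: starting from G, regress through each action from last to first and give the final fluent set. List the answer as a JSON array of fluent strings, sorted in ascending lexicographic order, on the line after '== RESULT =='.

Work backward from the goal:
  through step 2 (unload(p5,t1,whs1)): drop {pkg_at(p5,whs1)}, keep {pkg_at(p2,whs1), pkg_at(p4,portB)}, require {in(p5,t1), truck_at(t1,whs1)}
    → {in(p5,t1), pkg_at(p2,whs1), pkg_at(p4,portB), truck_at(t1,whs1)}
  through step 1 (unload(p4,t3,portB)): drop {pkg_at(p4,portB)}, keep {in(p5,t1), pkg_at(p2,whs1), truck_at(t1,whs1)}, require {in(p4,t3), truck_at(t3,portB)}
    → {in(p4,t3), in(p5,t1), pkg_at(p2,whs1), truck_at(t1,whs1), truck_at(t3,portB)}

== RESULT ==
["in(p4,t3)", "in(p5,t1)", "pkg_at(p2,whs1)", "truck_at(t1,whs1)", "truck_at(t3,portB)"]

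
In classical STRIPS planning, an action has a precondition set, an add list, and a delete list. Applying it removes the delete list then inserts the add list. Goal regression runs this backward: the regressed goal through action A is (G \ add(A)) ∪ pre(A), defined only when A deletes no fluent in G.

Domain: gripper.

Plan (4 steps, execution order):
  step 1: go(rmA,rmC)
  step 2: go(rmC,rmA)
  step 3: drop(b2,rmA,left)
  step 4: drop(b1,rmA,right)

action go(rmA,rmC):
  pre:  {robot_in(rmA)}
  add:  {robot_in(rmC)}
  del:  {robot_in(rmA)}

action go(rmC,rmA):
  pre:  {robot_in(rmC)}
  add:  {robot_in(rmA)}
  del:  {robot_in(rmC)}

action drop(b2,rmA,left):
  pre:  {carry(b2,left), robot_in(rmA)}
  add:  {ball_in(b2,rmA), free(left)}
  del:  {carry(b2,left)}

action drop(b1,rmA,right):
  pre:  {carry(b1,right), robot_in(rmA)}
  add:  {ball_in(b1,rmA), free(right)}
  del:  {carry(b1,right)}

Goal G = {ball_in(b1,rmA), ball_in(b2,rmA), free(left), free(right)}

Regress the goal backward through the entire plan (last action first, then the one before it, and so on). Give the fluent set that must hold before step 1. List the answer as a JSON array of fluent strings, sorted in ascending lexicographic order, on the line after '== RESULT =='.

Regress step by step:
  through step 4 (drop(b1,rmA,right)): drop {ball_in(b1,rmA), free(right)}, keep {ball_in(b2,rmA), free(left)}, require {carry(b1,right), robot_in(rmA)}
    → {ball_in(b2,rmA), carry(b1,right), free(left), robot_in(rmA)}
  through step 3 (drop(b2,rmA,left)): drop {ball_in(b2,rmA), free(left)}, keep {carry(b1,right), robot_in(rmA)}, require {carry(b2,left), robot_in(rmA)}
    → {carry(b1,right), carry(b2,left), robot_in(rmA)}
  through step 2 (go(rmC,rmA)): drop {robot_in(rmA)}, keep {carry(b1,right), carry(b2,left)}, require {robot_in(rmC)}
    → {carry(b1,right), carry(b2,left), robot_in(rmC)}
  through step 1 (go(rmA,rmC)): drop {robot_in(rmC)}, keep {carry(b1,right), carry(b2,left)}, require {robot_in(rmA)}
    → {carry(b1,right), carry(b2,left), robot_in(rmA)}

== RESULT ==
["carry(b1,right)", "carry(b2,left)", "robot_in(rmA)"]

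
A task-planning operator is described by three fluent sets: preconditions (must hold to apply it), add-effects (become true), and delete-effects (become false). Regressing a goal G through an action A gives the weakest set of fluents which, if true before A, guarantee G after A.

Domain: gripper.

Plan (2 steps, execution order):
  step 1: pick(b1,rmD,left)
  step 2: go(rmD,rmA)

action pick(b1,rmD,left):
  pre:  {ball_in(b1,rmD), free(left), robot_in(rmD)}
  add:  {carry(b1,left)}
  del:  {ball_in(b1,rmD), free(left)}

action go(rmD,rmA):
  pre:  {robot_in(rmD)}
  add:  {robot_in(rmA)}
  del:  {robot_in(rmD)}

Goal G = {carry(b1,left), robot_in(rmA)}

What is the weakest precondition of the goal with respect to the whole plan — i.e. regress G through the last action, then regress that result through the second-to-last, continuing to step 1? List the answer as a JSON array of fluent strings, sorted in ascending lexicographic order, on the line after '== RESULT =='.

Regress step by step:
  through step 2 (go(rmD,rmA)): drop {robot_in(rmA)}, keep {carry(b1,left)}, require {robot_in(rmD)}
    → {carry(b1,left), robot_in(rmD)}
  through step 1 (pick(b1,rmD,left)): drop {carry(b1,left)}, keep {robot_in(rmD)}, require {ball_in(b1,rmD), free(left), robot_in(rmD)}
    → {ball_in(b1,rmD), free(left), robot_in(rmD)}

== RESULT ==
["ball_in(b1,rmD)", "free(left)", "robot_in(rmD)"]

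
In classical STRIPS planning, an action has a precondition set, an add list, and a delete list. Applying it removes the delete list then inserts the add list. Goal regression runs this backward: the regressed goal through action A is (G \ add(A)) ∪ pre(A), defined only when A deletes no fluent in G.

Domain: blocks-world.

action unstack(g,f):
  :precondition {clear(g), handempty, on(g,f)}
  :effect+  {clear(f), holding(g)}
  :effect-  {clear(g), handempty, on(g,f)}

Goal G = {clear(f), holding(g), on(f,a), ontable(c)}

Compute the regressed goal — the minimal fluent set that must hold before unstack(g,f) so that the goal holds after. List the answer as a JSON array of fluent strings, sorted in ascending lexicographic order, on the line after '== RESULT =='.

Compute (G \ add) ∪ pre:
  G ∩ del = {}  (empty — regression defined)
  G \ add = {clear(f), holding(g), on(f,a), ontable(c)} \ {clear(f), holding(g)} = {on(f,a), ontable(c)}
  ∪ pre   = {on(f,a), ontable(c)} ∪ {clear(g), handempty, on(g,f)}
          = {clear(g), handempty, on(f,a), on(g,f), ontable(c)}

== RESULT ==
["clear(g)", "handempty", "on(f,a)", "on(g,f)", "ontable(c)"]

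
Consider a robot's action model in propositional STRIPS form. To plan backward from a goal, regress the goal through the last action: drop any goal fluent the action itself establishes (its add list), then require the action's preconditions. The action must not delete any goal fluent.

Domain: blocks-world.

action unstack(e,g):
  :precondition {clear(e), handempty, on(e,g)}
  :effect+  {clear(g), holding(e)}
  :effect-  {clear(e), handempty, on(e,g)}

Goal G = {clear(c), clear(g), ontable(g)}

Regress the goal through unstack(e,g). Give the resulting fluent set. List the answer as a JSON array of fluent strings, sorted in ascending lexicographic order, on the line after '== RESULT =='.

Regress:
  G ∩ del = {}  (empty — regression defined)
  G \ add = {clear(c), clear(g), ontable(g)} \ {clear(g), holding(e)} = {clear(c), ontable(g)}
  ∪ pre   = {clear(c), ontable(g)} ∪ {clear(e), handempty, on(e,g)}
          = {clear(c), clear(e), handempty, on(e,g), ontable(g)}

== RESULT ==
["clear(c)", "clear(e)", "handempty", "on(e,g)", "ontable(g)"]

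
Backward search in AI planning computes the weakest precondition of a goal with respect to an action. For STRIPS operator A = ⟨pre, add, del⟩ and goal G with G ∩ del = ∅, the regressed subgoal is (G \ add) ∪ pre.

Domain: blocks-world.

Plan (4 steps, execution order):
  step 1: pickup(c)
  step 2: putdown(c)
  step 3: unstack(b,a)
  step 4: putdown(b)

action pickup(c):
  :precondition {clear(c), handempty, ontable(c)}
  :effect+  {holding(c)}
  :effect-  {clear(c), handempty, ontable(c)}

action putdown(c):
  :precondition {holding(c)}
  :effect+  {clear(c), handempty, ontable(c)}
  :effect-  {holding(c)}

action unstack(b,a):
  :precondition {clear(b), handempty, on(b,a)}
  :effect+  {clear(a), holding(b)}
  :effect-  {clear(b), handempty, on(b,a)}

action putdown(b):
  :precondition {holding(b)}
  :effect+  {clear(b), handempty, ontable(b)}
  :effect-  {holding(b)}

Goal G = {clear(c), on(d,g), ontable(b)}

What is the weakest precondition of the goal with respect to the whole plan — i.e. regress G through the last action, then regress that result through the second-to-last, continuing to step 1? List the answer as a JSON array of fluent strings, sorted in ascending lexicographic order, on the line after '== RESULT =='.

Work backward from the goal:
  through step 4 (putdown(b)): drop {ontable(b)}, keep {clear(c), on(d,g)}, require {holding(b)}
    → {clear(c), holding(b), on(d,g)}
  through step 3 (unstack(b,a)): drop {holding(b)}, keep {clear(c), on(d,g)}, require {clear(b), handempty, on(b,a)}
    → {clear(b), clear(c), handempty, on(b,a), on(d,g)}
  through step 2 (putdown(c)): drop {clear(c), handempty}, keep {clear(b), on(b,a), on(d,g)}, require {holding(c)}
    → {clear(b), holding(c), on(b,a), on(d,g)}
  through step 1 (pickup(c)): drop {holding(c)}, keep {clear(b), on(b,a), on(d,g)}, require {clear(c), handempty, ontable(c)}
    → {clear(b), clear(c), handempty, on(b,a), on(d,g), ontable(c)}

== RESULT ==
["clear(b)", "clear(c)", "handempty", "on(b,a)", "on(d,g)", "ontable(c)"]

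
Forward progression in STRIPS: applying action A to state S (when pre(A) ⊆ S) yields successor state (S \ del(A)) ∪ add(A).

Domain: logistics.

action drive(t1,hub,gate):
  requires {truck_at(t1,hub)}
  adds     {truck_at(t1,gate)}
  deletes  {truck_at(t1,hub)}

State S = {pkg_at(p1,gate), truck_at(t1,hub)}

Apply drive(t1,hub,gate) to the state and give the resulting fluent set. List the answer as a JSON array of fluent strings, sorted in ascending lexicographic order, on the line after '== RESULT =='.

Compute (S \ del) ∪ add:
  pre ⊆ S: {truck_at(t1,hub)} ⊆ S  — applicable
  S \ del = {pkg_at(p1,gate)}
  ∪ add   = {pkg_at(p1,gate), truck_at(t1,gate)}

== RESULT ==
["pkg_at(p1,gate)", "truck_at(t1,gate)"]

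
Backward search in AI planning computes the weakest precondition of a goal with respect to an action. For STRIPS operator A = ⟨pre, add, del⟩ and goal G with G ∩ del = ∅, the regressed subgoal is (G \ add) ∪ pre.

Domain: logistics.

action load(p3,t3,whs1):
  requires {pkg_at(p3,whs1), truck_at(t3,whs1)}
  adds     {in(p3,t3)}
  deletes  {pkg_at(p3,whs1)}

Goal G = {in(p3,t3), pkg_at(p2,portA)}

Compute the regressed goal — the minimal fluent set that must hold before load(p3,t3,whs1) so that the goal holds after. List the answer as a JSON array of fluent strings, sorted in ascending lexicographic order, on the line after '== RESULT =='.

Compute (G \ add) ∪ pre:
  G ∩ del = {}  (empty — regression defined)
  G \ add = {in(p3,t3), pkg_at(p2,portA)} \ {in(p3,t3)} = {pkg_at(p2,portA)}
  ∪ pre   = {pkg_at(p2,portA)} ∪ {pkg_at(p3,whs1), truck_at(t3,whs1)}
          = {pkg_at(p2,portA), pkg_at(p3,whs1), truck_at(t3,whs1)}

== RESULT ==
["pkg_at(p2,portA)", "pkg_at(p3,whs1)", "truck_at(t3,whs1)"]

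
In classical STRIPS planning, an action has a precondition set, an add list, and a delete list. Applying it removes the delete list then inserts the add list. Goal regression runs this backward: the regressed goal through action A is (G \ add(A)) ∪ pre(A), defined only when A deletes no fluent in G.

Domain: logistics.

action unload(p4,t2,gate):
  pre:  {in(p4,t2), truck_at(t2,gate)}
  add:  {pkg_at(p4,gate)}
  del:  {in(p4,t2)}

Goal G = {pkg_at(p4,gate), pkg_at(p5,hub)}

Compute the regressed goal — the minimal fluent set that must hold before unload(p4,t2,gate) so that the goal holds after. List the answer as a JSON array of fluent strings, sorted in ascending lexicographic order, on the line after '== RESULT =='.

Regress:
  G ∩ del = {}  (empty — regression defined)
  G \ add = {pkg_at(p4,gate), pkg_at(p5,hub)} \ {pkg_at(p4,gate)} = {pkg_at(p5,hub)}
  ∪ pre   = {pkg_at(p5,hub)} ∪ {in(p4,t2), truck_at(t2,gate)}
          = {in(p4,t2), pkg_at(p5,hub), truck_at(t2,gate)}

== RESULT ==
["in(p4,t2)", "pkg_at(p5,hub)", "truck_at(t2,gate)"]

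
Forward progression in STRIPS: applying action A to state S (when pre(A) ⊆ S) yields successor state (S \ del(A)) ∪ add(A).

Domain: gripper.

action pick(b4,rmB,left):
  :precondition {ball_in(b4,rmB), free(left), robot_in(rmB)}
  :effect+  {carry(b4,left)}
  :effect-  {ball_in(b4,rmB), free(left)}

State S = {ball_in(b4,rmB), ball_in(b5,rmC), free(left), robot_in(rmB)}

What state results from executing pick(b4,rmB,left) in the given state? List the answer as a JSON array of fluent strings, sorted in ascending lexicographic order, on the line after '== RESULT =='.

Compute (S \ del) ∪ add:
  pre ⊆ S: {ball_in(b4,rmB), free(left), robot_in(rmB)} ⊆ S  — applicable
  S \ del = {ball_in(b5,rmC), robot_in(rmB)}
  ∪ add   = {ball_in(b5,rmC), carry(b4,left), robot_in(rmB)}

== RESULT ==
["ball_in(b5,rmC)", "carry(b4,left)", "robot_in(rmB)"]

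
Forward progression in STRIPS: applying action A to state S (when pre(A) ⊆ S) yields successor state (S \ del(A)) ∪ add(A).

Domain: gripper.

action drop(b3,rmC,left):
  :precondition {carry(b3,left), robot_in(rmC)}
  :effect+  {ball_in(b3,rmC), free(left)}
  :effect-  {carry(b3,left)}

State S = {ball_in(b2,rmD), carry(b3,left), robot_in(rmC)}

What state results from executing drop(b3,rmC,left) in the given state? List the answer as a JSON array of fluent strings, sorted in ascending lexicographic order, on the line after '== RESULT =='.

Compute (S \ del) ∪ add:
  pre ⊆ S: {carry(b3,left), robot_in(rmC)} ⊆ S  — applicable
  S \ del = {ball_in(b2,rmD), robot_in(rmC)}
  ∪ add   = {ball_in(b2,rmD), ball_in(b3,rmC), free(left), robot_in(rmC)}

== RESULT ==
["ball_in(b2,rmD)", "ball_in(b3,rmC)", "free(left)", "robot_in(rmC)"]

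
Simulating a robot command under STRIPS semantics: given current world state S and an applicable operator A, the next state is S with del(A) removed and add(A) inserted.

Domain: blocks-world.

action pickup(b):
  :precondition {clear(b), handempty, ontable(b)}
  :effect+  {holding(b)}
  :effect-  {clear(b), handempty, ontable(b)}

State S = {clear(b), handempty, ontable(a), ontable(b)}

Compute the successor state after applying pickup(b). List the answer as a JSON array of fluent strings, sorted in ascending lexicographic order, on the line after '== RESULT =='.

Progress:
  pre ⊆ S: {clear(b), handempty, ontable(b)} ⊆ S  — applicable
  S \ del = {ontable(a)}
  ∪ add   = {holding(b), ontable(a)}

== RESULT ==
["holding(b)", "ontable(a)"]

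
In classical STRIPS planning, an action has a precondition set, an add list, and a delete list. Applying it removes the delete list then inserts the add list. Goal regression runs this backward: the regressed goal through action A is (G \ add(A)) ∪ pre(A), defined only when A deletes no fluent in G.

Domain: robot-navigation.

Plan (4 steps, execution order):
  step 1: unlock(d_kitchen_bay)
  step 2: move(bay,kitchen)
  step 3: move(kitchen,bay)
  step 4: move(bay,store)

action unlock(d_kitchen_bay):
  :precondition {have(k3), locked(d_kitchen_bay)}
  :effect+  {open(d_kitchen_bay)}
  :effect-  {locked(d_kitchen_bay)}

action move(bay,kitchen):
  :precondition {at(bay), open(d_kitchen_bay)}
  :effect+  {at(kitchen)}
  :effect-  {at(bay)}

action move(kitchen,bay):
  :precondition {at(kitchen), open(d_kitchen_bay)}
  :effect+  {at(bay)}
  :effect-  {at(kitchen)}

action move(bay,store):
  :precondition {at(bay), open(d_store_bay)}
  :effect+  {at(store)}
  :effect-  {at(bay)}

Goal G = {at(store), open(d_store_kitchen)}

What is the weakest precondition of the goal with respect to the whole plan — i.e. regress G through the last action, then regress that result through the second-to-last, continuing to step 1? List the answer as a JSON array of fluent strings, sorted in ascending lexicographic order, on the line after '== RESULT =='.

Work backward from the goal:
  through step 4 (move(bay,store)): drop {at(store)}, keep {open(d_store_kitchen)}, require {at(bay), open(d_store_bay)}
    → {at(bay), open(d_store_bay), open(d_store_kitchen)}
  through step 3 (move(kitchen,bay)): drop {at(bay)}, keep {open(d_store_bay), open(d_store_kitchen)}, require {at(kitchen), open(d_kitchen_bay)}
    → {at(kitchen), open(d_kitchen_bay), open(d_store_bay), open(d_store_kitchen)}
  through step 2 (move(bay,kitchen)): drop {at(kitchen)}, keep {open(d_kitchen_bay), open(d_store_bay), open(d_store_kitchen)}, require {at(bay), open(d_kitchen_bay)}
    → {at(bay), open(d_kitchen_bay), open(d_store_bay), open(d_store_kitchen)}
  through step 1 (unlock(d_kitchen_bay)): drop {open(d_kitchen_bay)}, keep {at(bay), open(d_store_bay), open(d_store_kitchen)}, require {have(k3), locked(d_kitchen_bay)}
    → {at(bay), have(k3), locked(d_kitchen_bay), open(d_store_bay), open(d_store_kitchen)}

== RESULT ==
["at(bay)", "have(k3)", "locked(d_kitchen_bay)", "open(d_store_bay)", "open(d_store_kitchen)"]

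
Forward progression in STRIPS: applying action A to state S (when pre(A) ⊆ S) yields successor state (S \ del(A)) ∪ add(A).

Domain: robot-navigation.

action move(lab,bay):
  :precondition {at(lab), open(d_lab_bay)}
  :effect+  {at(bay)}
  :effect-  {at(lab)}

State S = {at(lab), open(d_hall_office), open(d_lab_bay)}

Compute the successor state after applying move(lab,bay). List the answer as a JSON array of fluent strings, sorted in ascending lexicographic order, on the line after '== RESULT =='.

Compute (S \ del) ∪ add:
  pre ⊆ S: {at(lab), open(d_lab_bay)} ⊆ S  — applicable
  S \ del = {open(d_hall_office), open(d_lab_bay)}
  ∪ add   = {at(bay), open(d_hall_office), open(d_lab_bay)}

== RESULT ==
["at(bay)", "open(d_hall_office)", "open(d_lab_bay)"]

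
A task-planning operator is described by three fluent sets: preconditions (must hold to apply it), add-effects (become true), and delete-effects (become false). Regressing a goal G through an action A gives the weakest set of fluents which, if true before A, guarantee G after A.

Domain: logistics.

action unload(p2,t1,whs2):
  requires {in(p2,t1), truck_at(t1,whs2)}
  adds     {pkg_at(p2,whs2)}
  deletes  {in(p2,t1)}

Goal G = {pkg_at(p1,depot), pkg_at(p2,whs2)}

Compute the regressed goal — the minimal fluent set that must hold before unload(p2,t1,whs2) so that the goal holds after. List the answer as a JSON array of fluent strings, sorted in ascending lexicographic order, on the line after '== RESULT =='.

Compute (G \ add) ∪ pre:
  G ∩ del = {}  (empty — regression defined)
  G \ add = {pkg_at(p1,depot), pkg_at(p2,whs2)} \ {pkg_at(p2,whs2)} = {pkg_at(p1,depot)}
  ∪ pre   = {pkg_at(p1,depot)} ∪ {in(p2,t1), truck_at(t1,whs2)}
          = {in(p2,t1), pkg_at(p1,depot), truck_at(t1,whs2)}

== RESULT ==
["in(p2,t1)", "pkg_at(p1,depot)", "truck_at(t1,whs2)"]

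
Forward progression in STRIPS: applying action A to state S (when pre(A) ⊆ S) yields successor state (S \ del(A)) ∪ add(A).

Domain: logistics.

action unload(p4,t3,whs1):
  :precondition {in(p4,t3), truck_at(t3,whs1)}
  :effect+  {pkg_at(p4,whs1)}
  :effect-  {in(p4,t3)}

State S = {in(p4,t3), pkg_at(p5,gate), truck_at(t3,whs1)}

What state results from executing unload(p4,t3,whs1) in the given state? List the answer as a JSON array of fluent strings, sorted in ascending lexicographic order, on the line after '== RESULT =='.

Progress:
  pre ⊆ S: {in(p4,t3), truck_at(t3,whs1)} ⊆ S  — applicable
  S \ del = {pkg_at(p5,gate), truck_at(t3,whs1)}
  ∪ add   = {pkg_at(p4,whs1), pkg_at(p5,gate), truck_at(t3,whs1)}

== RESULT ==
["pkg_at(p4,whs1)", "pkg_at(p5,gate)", "truck_at(t3,whs1)"]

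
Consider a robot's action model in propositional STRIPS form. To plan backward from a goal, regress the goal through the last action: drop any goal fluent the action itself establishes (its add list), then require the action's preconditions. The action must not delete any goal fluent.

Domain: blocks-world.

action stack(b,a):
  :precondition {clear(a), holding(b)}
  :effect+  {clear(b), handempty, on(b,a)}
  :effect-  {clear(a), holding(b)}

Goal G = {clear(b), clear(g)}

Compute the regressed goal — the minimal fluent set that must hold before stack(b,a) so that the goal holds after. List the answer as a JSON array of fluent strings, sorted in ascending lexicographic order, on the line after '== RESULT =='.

Regress:
  G ∩ del = {}  (empty — regression defined)
  G \ add = {clear(b), clear(g)} \ {clear(b), handempty, on(b,a)} = {clear(g)}
  ∪ pre   = {clear(g)} ∪ {clear(a), holding(b)}
          = {clear(a), clear(g), holding(b)}

== RESULT ==
["clear(a)", "clear(g)", "holding(b)"]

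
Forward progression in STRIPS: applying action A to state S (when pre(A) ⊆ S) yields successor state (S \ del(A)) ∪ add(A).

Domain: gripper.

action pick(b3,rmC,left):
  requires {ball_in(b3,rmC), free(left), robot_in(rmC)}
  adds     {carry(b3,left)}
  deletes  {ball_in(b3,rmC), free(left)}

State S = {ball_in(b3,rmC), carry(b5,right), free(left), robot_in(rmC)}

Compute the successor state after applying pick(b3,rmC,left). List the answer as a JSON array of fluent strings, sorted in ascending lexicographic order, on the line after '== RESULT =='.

Compute (S \ del) ∪ add:
  pre ⊆ S: {ball_in(b3,rmC), free(left), robot_in(rmC)} ⊆ S  — applicable
  S \ del = {carry(b5,right), robot_in(rmC)}
  ∪ add   = {carry(b3,left), carry(b5,right), robot_in(rmC)}

== RESULT ==
["carry(b3,left)", "carry(b5,right)", "robot_in(rmC)"]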